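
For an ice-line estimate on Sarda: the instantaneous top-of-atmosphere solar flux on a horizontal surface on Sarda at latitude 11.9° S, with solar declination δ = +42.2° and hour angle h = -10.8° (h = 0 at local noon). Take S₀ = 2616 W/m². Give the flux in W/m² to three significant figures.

1.50e+03 W/m²

cos θ_z = sin φ sin δ + cos φ cos δ cos h = -0.138512 + 0.712044 = 0.573532.
Flux = S₀ · cos θ_z = 2616 × 0.573532 = 1500 W/m².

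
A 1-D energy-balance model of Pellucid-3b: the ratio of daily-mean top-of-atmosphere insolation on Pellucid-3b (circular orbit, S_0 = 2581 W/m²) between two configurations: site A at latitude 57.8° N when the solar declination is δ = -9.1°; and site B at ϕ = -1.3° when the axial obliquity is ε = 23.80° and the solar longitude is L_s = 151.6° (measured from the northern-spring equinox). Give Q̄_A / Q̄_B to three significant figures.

Q̄_A / Q̄_B ≈ 0.342

— Configuration A (ϕ=+57.8°):
cos h₀ = −tan(+57.8°) tan(-9.100°) = 0.2544, h₀ = 1.3136 rad.
Bracket: h₀ sin ϕ sin δ + cos ϕ cos δ sin h₀ = 1.3136×0.84619×-0.15816 + 0.53288×0.98741×0.96711 = -0.175804 + 0.508865 = 0.333061.
Q̄ = (S_0/π) × [bracket] = (2581/π) × 0.333061 = 273.63 W/m².
— Configuration B (ϕ=-1.3°):
Solar declination: sin δ = sin ε · sin L_s = sin 23.80° × sin 151.6° = 0.19194, so δ = +11.066°.
cos h₀ = −tan(-1.3°) tan(+11.066°) = 0.0044, h₀ = 1.5664 rad.
Bracket: h₀ sin ϕ sin δ + cos ϕ cos δ sin h₀ = 1.5664×-0.02269×0.19194 + 0.99974×0.98141×0.99999 = -0.006822 + 0.981145 = 0.974323.
Q̄ = (S_0/π) × [bracket] = (2581/π) × 0.974323 = 800.46 W/m².
Ratio Q̄_A / Q̄_B = 273.63 / 800.46 = 0.3418.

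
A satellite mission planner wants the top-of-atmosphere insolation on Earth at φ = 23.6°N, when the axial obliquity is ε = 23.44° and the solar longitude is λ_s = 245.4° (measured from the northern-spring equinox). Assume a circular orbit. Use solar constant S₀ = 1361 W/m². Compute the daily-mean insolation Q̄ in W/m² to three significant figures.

Q̄ ≈ 277 W/m²

Solar declination: sin δ = sin ε · sin λ_s = sin 23.44° × sin 245.4° = -0.36168, so δ = -21.204°.
cos H₀ = −tan(+23.6°) tan(-21.204°) = 0.1695, H₀ = 1.4005 rad.
Bracket: H₀ sin φ sin δ + cos φ cos δ sin H₀ = 1.4005×0.40035×-0.36168 + 0.91636×0.93230×0.98553 = -0.202790 + 0.841960 = 0.639170.
Q̄ = (S₀/π) × [bracket] = (1361/π) × 0.639170 = 276.9 W/m².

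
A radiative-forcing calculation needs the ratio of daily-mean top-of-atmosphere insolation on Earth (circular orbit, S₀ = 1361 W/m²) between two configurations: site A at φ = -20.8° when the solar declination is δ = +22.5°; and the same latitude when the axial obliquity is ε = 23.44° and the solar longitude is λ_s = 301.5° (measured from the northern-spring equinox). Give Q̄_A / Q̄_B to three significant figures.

Q̄_A / Q̄_B ≈ 0.614

— Configuration A (φ=-20.8°):
cos H₀ = −tan(-20.8°) tan(+22.500°) = 0.1573, H₀ = 1.4128 rad.
Bracket: H₀ sin φ sin δ + cos φ cos δ sin H₀ = 1.4128×-0.35511×0.38268 + 0.93483×0.92388×0.98754 = -0.191990 + 0.852909 = 0.660919.
Q̄ = (S₀/π) × [bracket] = (1361/π) × 0.660919 = 286.32 W/m².
— Configuration B (φ=-20.8°):
Solar declination: sin δ = sin ε · sin λ_s = sin 23.44° × sin 301.5° = -0.33917, so δ = -19.826°.
cos H₀ = −tan(-20.8°) tan(-19.826°) = -0.1370, H₀ = 1.7082 rad.
Bracket: H₀ sin φ sin δ + cos φ cos δ sin H₀ = 1.7082×-0.35511×-0.33917 + 0.93483×0.94072×0.99058 = 0.205740 + 0.871129 = 1.076869.
Q̄ = (S₀/π) × [bracket] = (1361/π) × 1.076869 = 466.52 W/m².
Ratio Q̄_A / Q̄_B = 286.32 / 466.52 = 0.6137.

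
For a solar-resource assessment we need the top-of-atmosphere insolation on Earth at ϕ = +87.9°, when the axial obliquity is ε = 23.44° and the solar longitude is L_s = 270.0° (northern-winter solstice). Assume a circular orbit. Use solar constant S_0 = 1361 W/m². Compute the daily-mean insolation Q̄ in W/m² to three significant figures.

Q̄ ≈ 0.00 W/m²

Solar declination: sin δ = sin ε · sin L_s = sin 23.44° × sin 270.0° = -0.39779, so δ = -23.440°.
cos h₀ = −tan(+87.9°) tan(-23.440°) = 11.8240 ≥ 1 ⇒ polar night, h₀ = 0 and Q̄ = 0.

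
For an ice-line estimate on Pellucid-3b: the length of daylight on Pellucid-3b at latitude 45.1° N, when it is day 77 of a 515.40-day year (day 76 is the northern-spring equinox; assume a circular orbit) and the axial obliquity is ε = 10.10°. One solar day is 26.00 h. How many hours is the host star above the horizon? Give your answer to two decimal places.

Solar longitude: λ_s = 360° × (77 − 76)/515.40 = 0.698°.
sin δ = sin 10.10° × sin 0.698° = 0.00214, so δ = +0.122°.
cos H₀ = −tan φ · tan δ = −tan(+45.1°) × tan(+0.122°) = -0.0021, so H₀ = 1.5729 rad = 90.12°.
Daylight = 2H₀/(2π) × 26.00 h = (1.5729/π) × 26.00 = 13.02 h.

13.02 h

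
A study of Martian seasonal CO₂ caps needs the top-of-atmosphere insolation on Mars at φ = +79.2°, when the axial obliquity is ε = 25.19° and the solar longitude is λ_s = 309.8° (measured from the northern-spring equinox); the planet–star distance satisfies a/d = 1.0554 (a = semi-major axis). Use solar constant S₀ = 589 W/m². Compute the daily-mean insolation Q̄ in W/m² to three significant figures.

Solar declination: sin δ = sin ε · sin λ_s = sin 25.19° × sin 309.8° = -0.32700, so δ = -19.087°.
cos H₀ = −tan(+79.2°) tan(-19.087°) = 1.8139 ≥ 1 ⇒ polar night, H₀ = 0 and Q̄ = 0.
Inverse-square distance factor (a/d)² = 1.0554² = 1.113869.

Q̄ ≈ 0.00 W/m²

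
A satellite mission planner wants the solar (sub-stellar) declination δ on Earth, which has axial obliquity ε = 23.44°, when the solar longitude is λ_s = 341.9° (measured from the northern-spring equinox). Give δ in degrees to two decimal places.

sin δ = sin ε · sin λ_s = sin 23.44° × sin 341.9° = -0.123584.
δ = arcsin(-0.123584) = -7.10°.

δ = -7.10°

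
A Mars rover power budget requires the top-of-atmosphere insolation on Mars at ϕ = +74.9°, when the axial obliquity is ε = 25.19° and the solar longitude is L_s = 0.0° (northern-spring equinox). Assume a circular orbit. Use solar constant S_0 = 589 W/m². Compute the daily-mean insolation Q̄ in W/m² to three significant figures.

Q̄ ≈ 48.8 W/m²

Solar declination: sin δ = sin ε · sin L_s = sin 25.19° × sin 0.0° = 0.00000, so δ = +0.000°.
cos h₀ = −tan(+74.9°) tan(+0.000°) = -0.0000, h₀ = 1.5708 rad.
Bracket: h₀ sin ϕ sin δ + cos ϕ cos δ sin h₀ = 1.5708×0.96547×0.00000 + 0.26050×1.00000×1.00000 = 0.000000 + 0.260500 = 0.260500.
Q̄ = (S_0/π) × [bracket] = (589/π) × 0.260500 = 48.84 W/m².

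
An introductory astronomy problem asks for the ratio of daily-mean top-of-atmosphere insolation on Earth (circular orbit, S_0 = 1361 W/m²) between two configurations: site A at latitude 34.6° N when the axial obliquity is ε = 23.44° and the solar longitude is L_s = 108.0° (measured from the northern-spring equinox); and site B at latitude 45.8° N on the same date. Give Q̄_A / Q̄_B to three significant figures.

Q̄_A / Q̄_B ≈ 1.00

— Configuration A (ϕ=+34.6°):
Solar declination: sin δ = sin ε · sin L_s = sin 23.44° × sin 108.0° = 0.37832, so δ = +22.230°.
cos h₀ = −tan(+34.6°) tan(+22.230°) = -0.2819, h₀ = 1.8566 rad.
Bracket: h₀ sin ϕ sin δ + cos ϕ cos δ sin h₀ = 1.8566×0.56784×0.37832 + 0.82314×0.92568×0.95943 = 0.398845 + 0.731051 = 1.129896.
Q̄ = (S_0/π) × [bracket] = (1361/π) × 1.129896 = 489.49 W/m².
— Configuration B (ϕ=+45.8°):
cos h₀ = −tan(+45.8°) tan(+22.230°) = -0.4203, h₀ = 2.0045 rad.
Bracket: h₀ sin ϕ sin δ + cos ϕ cos δ sin h₀ = 2.0045×0.71691×0.37832 + 0.69717×0.92568×0.90740 = 0.543663 + 0.585596 = 1.129259.
Q̄ = (S_0/π) × [bracket] = (1361/π) × 1.129259 = 489.22 W/m².
Ratio Q̄_A / Q̄_B = 489.49 / 489.22 = 1.001.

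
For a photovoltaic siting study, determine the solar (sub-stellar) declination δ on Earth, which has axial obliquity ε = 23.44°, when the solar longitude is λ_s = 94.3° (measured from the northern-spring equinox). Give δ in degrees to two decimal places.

sin δ = sin ε · sin λ_s = sin 23.44° × sin 94.3° = 0.396669.
δ = arcsin(0.396669) = +23.37°.

δ = +23.37°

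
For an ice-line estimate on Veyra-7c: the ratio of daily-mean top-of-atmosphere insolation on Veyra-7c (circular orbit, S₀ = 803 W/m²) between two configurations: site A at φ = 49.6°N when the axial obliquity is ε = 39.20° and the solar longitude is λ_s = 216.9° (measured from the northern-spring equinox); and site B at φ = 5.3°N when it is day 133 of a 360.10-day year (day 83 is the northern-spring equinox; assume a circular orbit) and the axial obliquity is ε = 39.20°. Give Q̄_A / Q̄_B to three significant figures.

— Configuration A (φ=+49.6°):
Solar declination: sin δ = sin ε · sin λ_s = sin 39.20° × sin 216.9° = -0.37948, so δ = -22.302°.
cos H₀ = −tan(+49.6°) tan(-22.302°) = 0.4819, H₀ = 1.0679 rad.
Bracket: H₀ sin φ sin δ + cos φ cos δ sin H₀ = 1.0679×0.76154×-0.37948 + 0.64812×0.92520×0.87620 = -0.308612 + 0.525405 = 0.216793.
Q̄ = (S₀/π) × [bracket] = (803/π) × 0.216793 = 55.413 W/m².
— Configuration B (φ=+5.3°):
Solar longitude: λ_s = 360° × (133 − 83)/360.10 = 49.986°.
sin δ = sin 39.20° × sin 49.986° = 0.48406, so δ = +28.951°.
cos H₀ = −tan(+5.3°) tan(+28.951°) = -0.0513, H₀ = 1.6221 rad.
Bracket: H₀ sin φ sin δ + cos φ cos δ sin H₀ = 1.6221×0.09237×0.48406 + 0.99572×0.87503×0.99868 = 0.072528 + 0.870135 = 0.942663.
Q̄ = (S₀/π) × [bracket] = (803/π) × 0.942663 = 240.95 W/m².
Ratio Q̄_A / Q̄_B = 55.413 / 240.95 = 0.2300.

Q̄_A / Q̄_B ≈ 0.230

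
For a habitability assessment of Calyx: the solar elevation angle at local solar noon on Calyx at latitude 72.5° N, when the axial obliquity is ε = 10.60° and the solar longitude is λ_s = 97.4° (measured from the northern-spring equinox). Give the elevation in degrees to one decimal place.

28.0°

Solar declination: sin δ = sin ε · sin λ_s = sin 10.60° × sin 97.4° = 0.18242, so δ = +10.511°.
At local noon the hour angle is zero, so the zenith angle equals |φ − δ| = |+72.5° − (+10.511°)| = 61.989°.
Elevation = 90° − 61.989° = 28.0°.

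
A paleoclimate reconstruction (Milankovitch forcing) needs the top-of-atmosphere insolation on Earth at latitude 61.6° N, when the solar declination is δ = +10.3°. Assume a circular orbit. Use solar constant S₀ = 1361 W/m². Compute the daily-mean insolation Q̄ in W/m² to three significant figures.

cos H₀ = −tan(+61.6°) tan(+10.300°) = -0.3361, H₀ = 1.9136 rad.
Bracket: H₀ sin φ sin δ + cos φ cos δ sin H₀ = 1.9136×0.87965×0.17880 + 0.47562×0.98389×0.94182 = 0.300974 + 0.440732 = 0.741706.
Q̄ = (S₀/π) × [bracket] = (1361/π) × 0.741706 = 321.3 W/m².

Q̄ ≈ 321 W/m²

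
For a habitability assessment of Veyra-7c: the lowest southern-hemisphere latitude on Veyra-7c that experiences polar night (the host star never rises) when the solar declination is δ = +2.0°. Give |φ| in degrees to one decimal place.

|φ| = 88.0°

Polar night requires cos H₀ = −tan φ tan δ ≥ 1, i.e. tan φ tan δ ≤ −1.
The boundary is |tan φ| · |tan δ| = 1, so |φ| = 90° − |δ| = 90° − 2.0° = 88.0° in the southern hemisphere.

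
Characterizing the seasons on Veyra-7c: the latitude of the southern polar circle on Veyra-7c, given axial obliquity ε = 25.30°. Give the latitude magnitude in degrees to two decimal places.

The polar circle is the lowest latitude that experiences at least one full rotation of continuous darkness at the northern-summer solstice; it lies at |φ| = 90° − ε = 90° − 25.30° = 64.70°.

64.70°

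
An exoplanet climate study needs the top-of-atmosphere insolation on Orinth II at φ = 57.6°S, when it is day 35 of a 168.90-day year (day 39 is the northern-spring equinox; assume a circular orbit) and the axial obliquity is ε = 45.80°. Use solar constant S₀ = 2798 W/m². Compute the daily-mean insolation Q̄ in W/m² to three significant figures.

Q̄ ≈ 607 W/m²

Solar longitude: λ_s = 360° × (35 − 39)/168.90 = -8.526°, i.e. -8.526° + 360° = 351.474°.
sin δ = sin 45.80° × sin 351.474° = -0.10628, so δ = -6.101°.
cos H₀ = −tan(-57.6°) tan(-6.101°) = -0.1684, H₀ = 1.7400 rad.
Bracket: H₀ sin φ sin δ + cos φ cos δ sin H₀ = 1.7400×-0.84433×-0.10628 + 0.53583×0.99434×0.98571 = 0.156140 + 0.525184 = 0.681324.
Q̄ = (S₀/π) × [bracket] = (2798/π) × 0.681324 = 606.8 W/m².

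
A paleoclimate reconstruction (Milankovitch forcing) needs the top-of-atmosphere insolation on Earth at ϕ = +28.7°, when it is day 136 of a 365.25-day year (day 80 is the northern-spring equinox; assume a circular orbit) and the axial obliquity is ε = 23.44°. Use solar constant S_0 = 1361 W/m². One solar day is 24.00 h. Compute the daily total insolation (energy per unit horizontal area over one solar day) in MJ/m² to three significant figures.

40.8 MJ/m²

Solar longitude: L_s = 360° × (136 − 80)/365.25 = 55.195°.
sin δ = sin 23.44° × sin 55.195° = 0.32662, so δ = +19.064°.
cos h₀ = −tan(+28.7°) tan(+19.064°) = -0.1892, h₀ = 1.7611 rad.
Bracket: h₀ sin ϕ sin δ + cos ϕ cos δ sin h₀ = 1.7611×0.48022×0.32662 + 0.87715×0.94515×0.98194 = 0.276228 + 0.814066 = 1.090294.
Q̄ = (S_0/π) × [bracket] = (1361/π) × 1.090294 = 472.34 W/m².
Daily total = Q̄ × 24.00 h × 3600 s/h = 472.34 × 24.00 × 3600 / 10⁶ = 40.81 MJ/m².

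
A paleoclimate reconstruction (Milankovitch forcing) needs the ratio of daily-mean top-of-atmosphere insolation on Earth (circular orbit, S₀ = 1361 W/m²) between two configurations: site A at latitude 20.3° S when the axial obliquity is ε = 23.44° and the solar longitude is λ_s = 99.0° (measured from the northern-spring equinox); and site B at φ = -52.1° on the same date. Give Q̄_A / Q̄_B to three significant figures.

Q̄_A / Q̄_B ≈ 3.99

— Configuration A (φ=-20.3°):
Solar declination: sin δ = sin ε · sin λ_s = sin 23.44° × sin 99.0° = 0.39289, so δ = +23.135°.
cos H₀ = −tan(-20.3°) tan(+23.135°) = 0.1580, H₀ = 1.4121 rad.
Bracket: H₀ sin φ sin δ + cos φ cos δ sin H₀ = 1.4121×-0.34694×0.39289 + 0.93789×0.91959×0.98743 = -0.192482 + 0.851633 = 0.659151.
Q̄ = (S₀/π) × [bracket] = (1361/π) × 0.659151 = 285.56 W/m².
— Configuration B (φ=-52.1°):
cos H₀ = −tan(-52.1°) tan(+23.135°) = 0.5488, H₀ = 0.9898 rad.
Bracket: H₀ sin φ sin δ + cos φ cos δ sin H₀ = 0.9898×-0.78908×0.39289 + 0.61429×0.91959×0.83594 = -0.306859 + 0.472218 = 0.165359.
Q̄ = (S₀/π) × [bracket] = (1361/π) × 0.165359 = 71.637 W/m².
Ratio Q̄_A / Q̄_B = 285.56 / 71.637 = 3.986.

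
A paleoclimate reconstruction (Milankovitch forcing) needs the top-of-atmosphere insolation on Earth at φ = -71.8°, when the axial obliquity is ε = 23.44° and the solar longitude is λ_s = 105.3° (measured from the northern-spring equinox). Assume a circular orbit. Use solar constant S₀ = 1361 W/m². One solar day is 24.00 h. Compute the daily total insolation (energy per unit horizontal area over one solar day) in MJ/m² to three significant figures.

Solar declination: sin δ = sin ε · sin λ_s = sin 23.44° × sin 105.3° = 0.38369, so δ = +22.562°.
cos H₀ = −tan(-71.8°) tan(+22.562°) = 1.2637 ≥ 1 ⇒ polar night, H₀ = 0 and Q̄ = 0.
Daily total = Q̄ × 24.00 h × 3600 s/h = 0.00 MJ/m².

0.00 MJ/m²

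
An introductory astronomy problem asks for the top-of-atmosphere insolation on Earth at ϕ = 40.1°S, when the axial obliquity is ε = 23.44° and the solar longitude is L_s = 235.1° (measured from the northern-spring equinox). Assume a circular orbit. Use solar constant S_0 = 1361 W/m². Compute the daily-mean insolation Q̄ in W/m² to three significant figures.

Q̄ ≈ 470 W/m²

Solar declination: sin δ = sin ε · sin L_s = sin 23.44° × sin 235.1° = -0.32625, so δ = -19.041°.
cos h₀ = −tan(-40.1°) tan(-19.041°) = -0.2906, h₀ = 1.8657 rad.
Bracket: h₀ sin ϕ sin δ + cos ϕ cos δ sin h₀ = 1.8657×-0.64412×-0.32625 + 0.76492×0.94528×0.95684 = 0.392066 + 0.691856 = 1.083922.
Q̄ = (S_0/π) × [bracket] = (1361/π) × 1.083922 = 469.6 W/m².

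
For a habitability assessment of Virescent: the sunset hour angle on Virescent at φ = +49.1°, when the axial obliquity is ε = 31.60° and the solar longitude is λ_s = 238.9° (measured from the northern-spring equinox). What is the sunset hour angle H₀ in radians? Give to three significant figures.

H₀ = 0.953 rad

Solar declination: sin δ = sin ε · sin λ_s = sin 31.60° × sin 238.9° = -0.44867, so δ = -26.659°.
cos H₀ = −tan φ · tan δ = −tan(+49.1°) × tan(-26.659°) = 0.5796, so H₀ = 0.9526 rad = 54.58°.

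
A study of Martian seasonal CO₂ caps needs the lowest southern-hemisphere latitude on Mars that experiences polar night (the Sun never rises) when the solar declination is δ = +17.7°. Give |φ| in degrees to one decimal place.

|φ| = 72.3°

Polar night requires cos H₀ = −tan φ tan δ ≥ 1, i.e. tan φ tan δ ≤ −1.
The boundary is |tan φ| · |tan δ| = 1, so |φ| = 90° − |δ| = 90° − 17.7° = 72.3° in the southern hemisphere.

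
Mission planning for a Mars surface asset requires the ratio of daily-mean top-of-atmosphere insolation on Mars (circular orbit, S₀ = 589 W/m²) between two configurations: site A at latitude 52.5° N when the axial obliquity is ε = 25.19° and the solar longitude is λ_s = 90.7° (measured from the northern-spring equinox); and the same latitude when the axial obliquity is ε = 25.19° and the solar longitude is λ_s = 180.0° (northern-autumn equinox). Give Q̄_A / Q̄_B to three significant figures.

Q̄_A / Q̄_B ≈ 1.95

— Configuration A (φ=+52.5°):
Solar declination: sin δ = sin ε · sin λ_s = sin 25.19° × sin 90.7° = 0.42559, so δ = +25.188°.
cos H₀ = −tan(+52.5°) tan(+25.188°) = -0.6129, H₀ = 2.2305 rad.
Bracket: H₀ sin φ sin δ + cos φ cos δ sin H₀ = 2.2305×0.79335×0.42559 + 0.60876×0.90492×0.79015 = 0.753110 + 0.435277 = 1.188387.
Q̄ = (S₀/π) × [bracket] = (589/π) × 1.188387 = 222.80 W/m².
— Configuration B (φ=+52.5°):
Solar declination: sin δ = sin ε · sin λ_s = sin 25.19° × sin 180.0° = 0.00000, so δ = +0.000°.
cos H₀ = −tan(+52.5°) tan(+0.000°) = -0.0000, H₀ = 1.5708 rad.
Bracket: H₀ sin φ sin δ + cos φ cos δ sin H₀ = 1.5708×0.79335×0.00000 + 0.60876×1.00000×1.00000 = 0.000000 + 0.608760 = 0.608760.
Q̄ = (S₀/π) × [bracket] = (589/π) × 0.608760 = 114.13 W/m².
Ratio Q̄_A / Q̄_B = 222.80 / 114.13 = 1.952.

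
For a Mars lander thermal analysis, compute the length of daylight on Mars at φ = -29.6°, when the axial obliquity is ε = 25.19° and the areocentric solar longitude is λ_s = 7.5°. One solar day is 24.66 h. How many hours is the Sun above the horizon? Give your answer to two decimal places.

sin δ = sin 25.19° × sin 7.5° = 0.05555, so δ = +3.185°.
cos H₀ = −tan φ · tan δ = −tan(-29.6°) × tan(+3.185°) = 0.0316, so H₀ = 1.5392 rad = 88.19°.
Daylight = 2H₀/(2π) × 24.66 h = (1.5392/π) × 24.66 = 12.08 h.

12.08 h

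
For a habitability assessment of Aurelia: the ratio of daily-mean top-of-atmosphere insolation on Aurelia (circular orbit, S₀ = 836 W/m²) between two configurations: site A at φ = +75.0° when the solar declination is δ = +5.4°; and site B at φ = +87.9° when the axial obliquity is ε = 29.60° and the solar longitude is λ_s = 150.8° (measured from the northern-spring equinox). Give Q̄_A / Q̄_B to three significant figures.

Q̄_A / Q̄_B ≈ 0.551

— Configuration A (φ=+75.0°):
cos H₀ = −tan(+75.0°) tan(+5.400°) = -0.3528, H₀ = 1.9313 rad.
Bracket: H₀ sin φ sin δ + cos φ cos δ sin H₀ = 1.9313×0.96593×0.09411 + 0.25882×0.99556×0.93571 = 0.175562 + 0.241105 = 0.416667.
Q̄ = (S₀/π) × [bracket] = (836/π) × 0.416667 = 110.88 W/m².
— Configuration B (φ=+87.9°):
Solar declination: sin δ = sin ε · sin λ_s = sin 29.60° × sin 150.8° = 0.24097, so δ = +13.944°.
cos H₀ = −tan(+87.9°) tan(+13.944°) = -6.7713 ≤ −1 ⇒ polar day, H₀ = π.
Bracket: H₀ sin φ sin δ + cos φ cos δ sin H₀ = 3.1416×0.99933×0.24097 + 0.03664×0.97053×0.00000 = 0.756524 + 0.000000 = 0.756524.
Q̄ = (S₀/π) × [bracket] = (836/π) × 0.756524 = 201.32 W/m².
Ratio Q̄_A / Q̄_B = 110.88 / 201.32 = 0.5508.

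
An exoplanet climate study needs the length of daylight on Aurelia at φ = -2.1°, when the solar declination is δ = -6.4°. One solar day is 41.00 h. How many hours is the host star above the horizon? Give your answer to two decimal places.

20.55 h

cos H₀ = −tan φ · tan δ = −tan(-2.1°) × tan(-6.400°) = -0.0041, so H₀ = 1.5749 rad = 90.24°.
Daylight = 2H₀/(2π) × 41.00 h = (1.5749/π) × 41.00 = 20.55 h.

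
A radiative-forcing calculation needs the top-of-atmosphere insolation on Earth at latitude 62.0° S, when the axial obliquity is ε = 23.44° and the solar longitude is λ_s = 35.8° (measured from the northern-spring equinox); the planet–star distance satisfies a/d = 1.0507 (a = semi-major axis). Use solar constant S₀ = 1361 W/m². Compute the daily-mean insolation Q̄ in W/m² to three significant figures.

Q̄ ≈ 86.5 W/m²

Solar declination: sin δ = sin ε · sin λ_s = sin 23.44° × sin 35.8° = 0.23269, so δ = +13.455°.
cos H₀ = −tan(-62.0°) tan(+13.455°) = 0.4500, H₀ = 1.1041 rad.
Bracket: H₀ sin φ sin δ + cos φ cos δ sin H₀ = 1.1041×-0.88295×0.23269 + 0.46947×0.97255×0.89304 = -0.226841 + 0.407747 = 0.180906.
Inverse-square distance factor (a/d)² = 1.0507² = 1.103970.
Q̄ = (S₀/π) × 1.103970 × [bracket] = (1361/π) × 1.103970 × 0.180906 = 86.52 W/m².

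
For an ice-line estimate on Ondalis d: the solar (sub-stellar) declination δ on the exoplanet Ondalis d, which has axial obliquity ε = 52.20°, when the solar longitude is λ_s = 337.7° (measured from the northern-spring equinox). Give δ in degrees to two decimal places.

δ = -17.45°

sin δ = sin ε · sin λ_s = sin 52.20° × sin 337.7° = -0.299829.
δ = arcsin(-0.299829) = -17.45°.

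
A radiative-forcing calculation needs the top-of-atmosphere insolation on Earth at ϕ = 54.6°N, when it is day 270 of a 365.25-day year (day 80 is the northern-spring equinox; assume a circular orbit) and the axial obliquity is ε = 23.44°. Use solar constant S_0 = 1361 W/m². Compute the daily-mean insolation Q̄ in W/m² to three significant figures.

Solar longitude: L_s = 360° × (270 − 80)/365.25 = 187.269°.
sin δ = sin 23.44° × sin 187.269° = -0.05033, so δ = -2.885°.
cos h₀ = −tan(+54.6°) tan(-2.885°) = 0.0709, h₀ = 1.4998 rad.
Bracket: h₀ sin ϕ sin δ + cos ϕ cos δ sin h₀ = 1.4998×0.81513×-0.05033 + 0.57928×0.99873×0.99748 = -0.061530 + 0.577086 = 0.515556.
Q̄ = (S_0/π) × [bracket] = (1361/π) × 0.515556 = 223.3 W/m².

Q̄ ≈ 223 W/m²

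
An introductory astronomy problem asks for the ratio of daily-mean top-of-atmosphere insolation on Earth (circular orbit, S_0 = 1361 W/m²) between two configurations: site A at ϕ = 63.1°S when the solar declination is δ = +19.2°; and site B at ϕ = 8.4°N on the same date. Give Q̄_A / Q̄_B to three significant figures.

— Configuration A (ϕ=-63.1°):
cos h₀ = −tan(-63.1°) tan(+19.200°) = 0.6864, h₀ = 0.8143 rad.
Bracket: h₀ sin ϕ sin δ + cos ϕ cos δ sin h₀ = 0.8143×-0.89180×0.32887 + 0.45243×0.94438×0.72721 = -0.238823 + 0.310712 = 0.071889.
Q̄ = (S_0/π) × [bracket] = (1361/π) × 0.071889 = 31.144 W/m².
— Configuration B (ϕ=+8.4°):
cos h₀ = −tan(+8.4°) tan(+19.200°) = -0.0514, h₀ = 1.6222 rad.
Bracket: h₀ sin ϕ sin δ + cos ϕ cos δ sin h₀ = 1.6222×0.14608×0.32887 + 0.98927×0.94438×0.99868 = 0.077933 + 0.933014 = 1.010947.
Q̄ = (S_0/π) × [bracket] = (1361/π) × 1.010947 = 437.96 W/m².
Ratio Q̄_A / Q̄_B = 31.144 / 437.96 = 0.07111.

Q̄_A / Q̄_B ≈ 0.0711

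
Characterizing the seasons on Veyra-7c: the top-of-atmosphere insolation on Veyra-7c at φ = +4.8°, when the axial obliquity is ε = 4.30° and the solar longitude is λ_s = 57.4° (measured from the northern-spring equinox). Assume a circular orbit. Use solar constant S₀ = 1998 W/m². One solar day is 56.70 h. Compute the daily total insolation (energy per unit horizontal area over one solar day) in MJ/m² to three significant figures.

Solar declination: sin δ = sin ε · sin λ_s = sin 4.30° × sin 57.4° = 0.06317, so δ = +3.622°.
cos H₀ = −tan(+4.8°) tan(+3.622°) = -0.0053, H₀ = 1.5761 rad.
Bracket: H₀ sin φ sin δ + cos φ cos δ sin H₀ = 1.5761×0.08368×0.06317 + 0.99649×0.99800×0.99999 = 0.008331 + 0.994487 = 1.002818.
Q̄ = (S₀/π) × [bracket] = (1998/π) × 1.002818 = 637.78 W/m².
Daily total = Q̄ × 56.70 h × 3600 s/h = 637.78 × 56.70 × 3600 / 10⁶ = 130.2 MJ/m².

130 MJ/m²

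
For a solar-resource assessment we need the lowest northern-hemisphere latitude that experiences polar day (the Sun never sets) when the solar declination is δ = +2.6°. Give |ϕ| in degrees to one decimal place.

|ϕ| = 87.4°

Polar day requires cos h₀ = −tan ϕ tan δ ≤ −1, i.e. tan ϕ tan δ ≥ 1.
The boundary is |tan ϕ| · |tan δ| = 1, so |ϕ| = 90° − |δ| = 90° − 2.6° = 87.4° in the northern hemisphere.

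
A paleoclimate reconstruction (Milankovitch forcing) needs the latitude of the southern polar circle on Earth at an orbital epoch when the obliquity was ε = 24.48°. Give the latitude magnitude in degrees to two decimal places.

The polar circle is the lowest latitude that experiences at least one full rotation of continuous darkness at the northern-summer solstice; it lies at |φ| = 90° − ε = 90° − 24.48° = 65.52°.

65.52°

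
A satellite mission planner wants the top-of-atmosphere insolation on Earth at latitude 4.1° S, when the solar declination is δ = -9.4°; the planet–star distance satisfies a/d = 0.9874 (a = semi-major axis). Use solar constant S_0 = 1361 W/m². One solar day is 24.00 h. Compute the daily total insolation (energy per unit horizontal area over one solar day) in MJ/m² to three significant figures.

cos h₀ = −tan(-4.1°) tan(-9.400°) = -0.0119, h₀ = 1.5827 rad.
Bracket: h₀ sin ϕ sin δ + cos ϕ cos δ sin h₀ = 1.5827×-0.07150×-0.16333 + 0.99744×0.98657×0.99993 = 0.018483 + 0.983975 = 1.002458.
Inverse-square distance factor (a/d)² = 0.9874² = 0.974959.
Q̄ = (S_0/π) × 0.974959 × [bracket] = (1361/π) × 0.974959 × 1.002458 = 423.41 W/m².
Daily total = Q̄ × 24.00 h × 3600 s/h = 423.41 × 24.00 × 3600 / 10⁶ = 36.58 MJ/m².

36.6 MJ/m²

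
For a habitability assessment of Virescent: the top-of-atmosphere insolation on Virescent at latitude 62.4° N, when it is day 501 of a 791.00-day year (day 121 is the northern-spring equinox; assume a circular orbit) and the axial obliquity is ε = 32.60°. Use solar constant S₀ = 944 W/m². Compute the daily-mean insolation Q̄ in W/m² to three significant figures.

Solar longitude: λ_s = 360° × (501 − 121)/791.00 = 172.946°.
sin δ = sin 32.60° × sin 172.946° = 0.06617, so δ = +3.794°.
cos H₀ = −tan(+62.4°) tan(+3.794°) = -0.1268, H₀ = 1.6980 rad.
Bracket: H₀ sin φ sin δ + cos φ cos δ sin H₀ = 1.6980×0.88620×0.06617 + 0.46330×0.99781×0.99192 = 0.099570 + 0.458550 = 0.558120.
Q̄ = (S₀/π) × [bracket] = (944/π) × 0.558120 = 167.7 W/m².

Q̄ ≈ 168 W/m²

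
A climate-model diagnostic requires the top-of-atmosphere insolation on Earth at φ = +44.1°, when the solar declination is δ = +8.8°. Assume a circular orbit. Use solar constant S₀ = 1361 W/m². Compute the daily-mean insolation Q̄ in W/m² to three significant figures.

Q̄ ≈ 383 W/m²

cos H₀ = −tan(+44.1°) tan(+8.800°) = -0.1500, H₀ = 1.7214 rad.
Bracket: H₀ sin φ sin δ + cos φ cos δ sin H₀ = 1.7214×0.69591×0.15299 + 0.71813×0.98823×0.98868 = 0.183273 + 0.701644 = 0.884917.
Q̄ = (S₀/π) × [bracket] = (1361/π) × 0.884917 = 383.4 W/m².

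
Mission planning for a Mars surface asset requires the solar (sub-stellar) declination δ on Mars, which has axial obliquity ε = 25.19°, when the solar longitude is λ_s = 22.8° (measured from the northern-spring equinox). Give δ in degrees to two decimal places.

sin δ = sin ε · sin λ_s = sin 25.19° × sin 22.8° = 0.164935.
δ = arcsin(0.164935) = +9.49°.

δ = +9.49°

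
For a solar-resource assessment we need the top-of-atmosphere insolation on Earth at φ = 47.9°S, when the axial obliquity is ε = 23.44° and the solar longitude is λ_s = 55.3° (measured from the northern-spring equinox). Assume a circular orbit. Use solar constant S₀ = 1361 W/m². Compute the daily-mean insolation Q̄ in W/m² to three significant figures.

Solar declination: sin δ = sin ε · sin λ_s = sin 23.44° × sin 55.3° = 0.32704, so δ = +19.089°.
cos H₀ = −tan(-47.9°) tan(+19.089°) = 0.3830, H₀ = 1.1778 rad.
Bracket: H₀ sin φ sin δ + cos φ cos δ sin H₀ = 1.1778×-0.74198×0.32704 + 0.67043×0.94501×0.92375 = -0.285802 + 0.585254 = 0.299452.
Q̄ = (S₀/π) × [bracket] = (1361/π) × 0.299452 = 129.7 W/m².

Q̄ ≈ 130 W/m²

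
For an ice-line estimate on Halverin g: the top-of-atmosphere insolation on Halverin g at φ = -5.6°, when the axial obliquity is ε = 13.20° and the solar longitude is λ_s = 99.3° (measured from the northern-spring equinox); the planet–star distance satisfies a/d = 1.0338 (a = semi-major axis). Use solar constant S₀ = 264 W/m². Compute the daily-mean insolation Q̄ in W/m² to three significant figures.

Q̄ ≈ 84.0 W/m²

Solar declination: sin δ = sin ε · sin λ_s = sin 13.20° × sin 99.3° = 0.22535, so δ = +13.023°.
cos H₀ = −tan(-5.6°) tan(+13.023°) = 0.0227, H₀ = 1.5481 rad.
Bracket: H₀ sin φ sin δ + cos φ cos δ sin H₀ = 1.5481×-0.09758×0.22535 + 0.99523×0.97428×0.99974 = -0.034042 + 0.969381 = 0.935339.
Inverse-square distance factor (a/d)² = 1.0338² = 1.068742.
Q̄ = (S₀/π) × 1.068742 × [bracket] = (264/π) × 1.068742 × 0.935339 = 84.00 W/m².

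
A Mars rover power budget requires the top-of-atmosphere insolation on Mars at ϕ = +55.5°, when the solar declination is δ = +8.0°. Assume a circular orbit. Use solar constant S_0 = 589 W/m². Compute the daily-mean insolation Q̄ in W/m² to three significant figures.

cos h₀ = −tan(+55.5°) tan(+8.000°) = -0.2045, h₀ = 1.7767 rad.
Bracket: h₀ sin ϕ sin δ + cos ϕ cos δ sin h₀ = 1.7767×0.82413×0.13917 + 0.56641×0.99027×0.97887 = 0.203777 + 0.549047 = 0.752824.
Q̄ = (S_0/π) × [bracket] = (589/π) × 0.752824 = 141.1 W/m².

Q̄ ≈ 141 W/m²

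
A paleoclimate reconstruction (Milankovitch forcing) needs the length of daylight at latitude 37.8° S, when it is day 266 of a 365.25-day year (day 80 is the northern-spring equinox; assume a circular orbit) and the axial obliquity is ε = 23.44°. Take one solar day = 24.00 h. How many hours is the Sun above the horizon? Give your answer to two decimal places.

Solar longitude: L_s = 360° × (266 − 80)/365.25 = 183.326°.
sin δ = sin 23.44° × sin 183.326° = -0.02308, so δ = -1.323°.
cos h₀ = −tan ϕ · tan δ = −tan(-37.8°) × tan(-1.323°) = -0.0179, so h₀ = 1.5887 rad = 91.03°.
Daylight = 2h₀/(2π) × 24.00 h = (1.5887/π) × 24.00 = 12.14 h.

12.14 h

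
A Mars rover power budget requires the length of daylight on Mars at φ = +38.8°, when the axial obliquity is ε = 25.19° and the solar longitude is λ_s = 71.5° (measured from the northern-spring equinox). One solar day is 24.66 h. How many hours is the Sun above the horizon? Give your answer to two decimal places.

Solar declination: sin δ = sin ε · sin λ_s = sin 25.19° × sin 71.5° = 0.40363, so δ = +23.805°.
cos H₀ = −tan φ · tan δ = −tan(+38.8°) × tan(+23.805°) = -0.3547, so H₀ = 1.9334 rad = 110.78°.
Daylight = 2H₀/(2π) × 24.66 h = (1.9334/π) × 24.66 = 15.18 h.

15.18 h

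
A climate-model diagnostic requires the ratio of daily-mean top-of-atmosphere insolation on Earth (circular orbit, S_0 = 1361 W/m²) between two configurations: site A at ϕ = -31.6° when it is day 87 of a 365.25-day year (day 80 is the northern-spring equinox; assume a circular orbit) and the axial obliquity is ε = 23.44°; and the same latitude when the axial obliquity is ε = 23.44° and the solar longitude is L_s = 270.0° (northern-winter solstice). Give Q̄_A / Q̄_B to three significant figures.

— Configuration A (ϕ=-31.6°):
Solar longitude: L_s = 360° × (87 − 80)/365.25 = 6.899°.
sin δ = sin 23.44° × sin 6.899° = 0.04778, so δ = +2.739°.
cos h₀ = −tan(-31.6°) tan(+2.739°) = 0.0294, h₀ = 1.5414 rad.
Bracket: h₀ sin ϕ sin δ + cos ϕ cos δ sin h₀ = 1.5414×-0.52399×0.04778 + 0.85173×0.99886×0.99957 = -0.038591 + 0.850393 = 0.811802.
Q̄ = (S_0/π) × [bracket] = (1361/π) × 0.811802 = 351.69 W/m².
— Configuration B (ϕ=-31.6°):
Solar declination: sin δ = sin ε · sin L_s = sin 23.44° × sin 270.0° = -0.39779, so δ = -23.440°.
cos h₀ = −tan(-31.6°) tan(-23.440°) = -0.2667, h₀ = 1.8408 rad.
Bracket: h₀ sin ϕ sin δ + cos ϕ cos δ sin h₀ = 1.8408×-0.52399×-0.39779 + 0.85173×0.91748×0.96377 = 0.383693 + 0.753133 = 1.136826.
Q̄ = (S_0/π) × [bracket] = (1361/π) × 1.136826 = 492.50 W/m².
Ratio Q̄_A / Q̄_B = 351.69 / 492.50 = 0.7141.

Q̄_A / Q̄_B ≈ 0.714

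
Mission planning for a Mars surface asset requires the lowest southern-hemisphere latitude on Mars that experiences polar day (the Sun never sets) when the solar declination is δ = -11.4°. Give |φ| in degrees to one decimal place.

Polar day requires cos H₀ = −tan φ tan δ ≤ −1, i.e. tan φ tan δ ≥ 1.
The boundary is |tan φ| · |tan δ| = 1, so |φ| = 90° − |δ| = 90° − 11.4° = 78.6° in the southern hemisphere.

|φ| = 78.6°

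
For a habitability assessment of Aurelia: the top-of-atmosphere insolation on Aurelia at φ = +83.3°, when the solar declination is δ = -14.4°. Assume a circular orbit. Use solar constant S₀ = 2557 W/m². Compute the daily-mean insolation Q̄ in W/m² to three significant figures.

Q̄ ≈ 0.00 W/m²

cos H₀ = −tan(+83.3°) tan(-14.400°) = 2.1857 ≥ 1 ⇒ polar night, H₀ = 0 and Q̄ = 0.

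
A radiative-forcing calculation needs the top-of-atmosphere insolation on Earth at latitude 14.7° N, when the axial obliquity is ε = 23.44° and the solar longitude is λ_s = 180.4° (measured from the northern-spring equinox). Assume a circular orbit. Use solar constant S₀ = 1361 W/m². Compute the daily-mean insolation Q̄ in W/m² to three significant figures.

Q̄ ≈ 419 W/m²

Solar declination: sin δ = sin ε · sin λ_s = sin 23.44° × sin 180.4° = -0.00278, so δ = -0.159°.
cos H₀ = −tan(+14.7°) tan(-0.159°) = 0.0007, H₀ = 1.5701 rad.
Bracket: H₀ sin φ sin δ + cos φ cos δ sin H₀ = 1.5701×0.25376×-0.00278 + 0.96727×1.00000×1.00000 = -0.001108 + 0.967270 = 0.966162.
Q̄ = (S₀/π) × [bracket] = (1361/π) × 0.966162 = 418.6 W/m².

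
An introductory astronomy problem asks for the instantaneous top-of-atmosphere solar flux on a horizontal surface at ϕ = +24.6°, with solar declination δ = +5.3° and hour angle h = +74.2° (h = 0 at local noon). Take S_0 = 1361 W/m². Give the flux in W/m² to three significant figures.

388 W/m²

cos θ_z = sin ϕ sin δ + cos ϕ cos δ cos h = 0.038452 + 0.246509 = 0.284961.
Flux = S_0 · cos θ_z = 1361 × 0.284961 = 387.8 W/m².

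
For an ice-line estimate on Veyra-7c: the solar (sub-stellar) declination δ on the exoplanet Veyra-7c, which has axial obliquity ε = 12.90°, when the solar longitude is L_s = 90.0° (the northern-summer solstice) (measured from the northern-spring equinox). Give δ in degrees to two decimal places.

sin δ = sin ε · sin L_s = sin 12.90° × sin 90.0° = 0.223250.
δ = arcsin(0.223250) = +12.90°.

δ = +12.90°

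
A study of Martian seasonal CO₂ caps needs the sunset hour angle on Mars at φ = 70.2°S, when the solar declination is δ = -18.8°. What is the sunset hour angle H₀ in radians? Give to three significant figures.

H₀ = 2.81 rad

cos H₀ = −tan φ · tan δ = −tan(-70.2°) × tan(-18.800°) = -0.9456, so H₀ = 2.8102 rad = 161.01°.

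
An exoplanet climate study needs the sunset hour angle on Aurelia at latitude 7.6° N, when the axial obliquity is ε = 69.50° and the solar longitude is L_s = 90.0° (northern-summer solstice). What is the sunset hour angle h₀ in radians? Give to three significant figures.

h₀ = 1.94 rad

Solar declination: sin δ = sin ε · sin L_s = sin 69.50° × sin 90.0° = 0.93667, so δ = +69.500°.
cos h₀ = −tan ϕ · tan δ = −tan(+7.6°) × tan(+69.500°) = -0.3569, so h₀ = 1.9357 rad = 110.91°.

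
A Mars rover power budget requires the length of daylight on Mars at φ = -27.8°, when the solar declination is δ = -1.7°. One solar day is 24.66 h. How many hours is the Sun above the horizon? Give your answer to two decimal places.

cos H₀ = −tan φ · tan δ = −tan(-27.8°) × tan(-1.700°) = -0.0156, so H₀ = 1.5864 rad = 90.90°.
Daylight = 2H₀/(2π) × 24.66 h = (1.5864/π) × 24.66 = 12.45 h.

12.45 h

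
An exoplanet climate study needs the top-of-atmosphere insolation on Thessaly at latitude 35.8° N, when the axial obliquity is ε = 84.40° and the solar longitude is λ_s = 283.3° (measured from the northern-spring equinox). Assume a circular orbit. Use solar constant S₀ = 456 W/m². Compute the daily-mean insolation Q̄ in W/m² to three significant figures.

Q̄ ≈ 0.00 W/m²

Solar declination: sin δ = sin ε · sin λ_s = sin 84.40° × sin 283.3° = -0.96853, so δ = -75.589°.
cos H₀ = −tan(+35.8°) tan(-75.589°) = 2.8067 ≥ 1 ⇒ polar night, H₀ = 0 and Q̄ = 0.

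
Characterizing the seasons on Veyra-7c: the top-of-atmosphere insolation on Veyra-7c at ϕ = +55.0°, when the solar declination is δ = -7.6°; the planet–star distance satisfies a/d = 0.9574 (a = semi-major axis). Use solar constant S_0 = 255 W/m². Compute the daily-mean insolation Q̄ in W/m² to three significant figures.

Q̄ ≈ 30.4 W/m²

cos h₀ = −tan(+55.0°) tan(-7.600°) = 0.1906, h₀ = 1.3791 rad.
Bracket: h₀ sin ϕ sin δ + cos ϕ cos δ sin h₀ = 1.3791×0.81915×-0.13226 + 0.57358×0.99122×0.98168 = -0.149413 + 0.558128 = 0.408715.
Inverse-square distance factor (a/d)² = 0.9574² = 0.916615.
Q̄ = (S_0/π) × 0.916615 × [bracket] = (255/π) × 0.916615 × 0.408715 = 30.41 W/m².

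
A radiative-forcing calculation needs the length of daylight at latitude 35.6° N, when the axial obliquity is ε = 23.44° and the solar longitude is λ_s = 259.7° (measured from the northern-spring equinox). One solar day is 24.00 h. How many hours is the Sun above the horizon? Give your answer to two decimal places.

Solar declination: sin δ = sin ε · sin λ_s = sin 23.44° × sin 259.7° = -0.39138, so δ = -23.040°.
cos H₀ = −tan φ · tan δ = −tan(+35.6°) × tan(-23.040°) = 0.3045, so H₀ = 1.2614 rad = 72.27°.
Daylight = 2H₀/(2π) × 24.00 h = (1.2614/π) × 24.00 = 9.64 h.

9.64 h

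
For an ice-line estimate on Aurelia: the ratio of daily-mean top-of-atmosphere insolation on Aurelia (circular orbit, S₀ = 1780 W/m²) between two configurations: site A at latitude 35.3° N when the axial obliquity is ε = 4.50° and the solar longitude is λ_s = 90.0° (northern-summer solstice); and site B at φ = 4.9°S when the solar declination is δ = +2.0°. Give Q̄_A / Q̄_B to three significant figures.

Q̄_A / Q̄_B ≈ 0.894

— Configuration A (φ=+35.3°):
Solar declination: sin δ = sin ε · sin λ_s = sin 4.50° × sin 90.0° = 0.07846, so δ = +4.500°.
cos H₀ = −tan(+35.3°) tan(+4.500°) = -0.0557, H₀ = 1.6265 rad.
Bracket: H₀ sin φ sin δ + cos φ cos δ sin H₀ = 1.6265×0.57786×0.07846 + 0.81614×0.99692×0.99845 = 0.073744 + 0.812365 = 0.886109.
Q̄ = (S₀/π) × [bracket] = (1780/π) × 0.886109 = 502.06 W/m².
— Configuration B (φ=-4.9°):
cos H₀ = −tan(-4.9°) tan(+2.000°) = 0.0030, H₀ = 1.5678 rad.
Bracket: H₀ sin φ sin δ + cos φ cos δ sin H₀ = 1.5678×-0.08542×0.03490 + 0.99635×0.99939×1.00000 = -0.004674 + 0.995742 = 0.991068.
Q̄ = (S₀/π) × [bracket] = (1780/π) × 0.991068 = 561.53 W/m².
Ratio Q̄_A / Q̄_B = 502.06 / 561.53 = 0.8941.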